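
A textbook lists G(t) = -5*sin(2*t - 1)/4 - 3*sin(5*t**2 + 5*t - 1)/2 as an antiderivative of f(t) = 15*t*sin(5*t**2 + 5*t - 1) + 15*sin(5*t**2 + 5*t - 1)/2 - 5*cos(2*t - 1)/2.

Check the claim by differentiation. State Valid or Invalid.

d/dt[G] = -15*t*cos(5*t**2 + 5*t - 1) - 5*cos(2*t - 1)/2 - 15*cos(5*t**2 + 5*t - 1)/2
d/dt[G] - f(t) = -15*t*sin(5*t**2 + 5*t - 1) - 15*t*cos(5*t**2 + 5*t - 1) - 15*sin(5*t**2 + 5*t - 1)/2 - 15*cos(5*t**2 + 5*t - 1)/2 != 0.

Invalid: d/dt[G] - f = -15*t*sin(5*t**2 + 5*t - 1) - 15*t*cos(5*t**2 + 5*t - 1) - 15*sin(5*t**2 + 5*t - 1)/2 - 15*cos(5*t**2 + 5*t - 1)/2, which is not 0.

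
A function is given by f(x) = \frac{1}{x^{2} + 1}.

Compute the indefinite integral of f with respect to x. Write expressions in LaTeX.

A first test for any F(x): its x-derivative must equal f(x) identically.
Check: d/dx[\operatorname{atan}{\left(x \right)}] = \frac{1}{x^{2} + 1} = f(x).

F(x) = \operatorname{atan}{\left(x \right)} + C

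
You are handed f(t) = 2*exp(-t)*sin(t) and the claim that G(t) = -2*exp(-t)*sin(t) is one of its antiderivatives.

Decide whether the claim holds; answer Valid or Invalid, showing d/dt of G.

Invalid: d/dt[G] - f = -2*exp(-t)*cos(t), which is not 0.

d/dt[G] = (2*sin(t) - 2*cos(t))*exp(-t)
d/dt[G] - f(t) = -2*exp(-t)*cos(t) != 0.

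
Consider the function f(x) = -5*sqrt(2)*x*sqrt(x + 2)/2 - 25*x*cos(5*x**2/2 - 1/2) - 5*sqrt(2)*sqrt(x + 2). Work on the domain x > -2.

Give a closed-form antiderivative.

Integrate term by term and add the pieces.
Check: d/dx[-sqrt(2)*(x + 2)**(5/2) - 5*sin(5*x**2/2 - 1/2)] = -5*sqrt(2)*x*sqrt(x + 2)/2 - 25*x*cos(5*x**2/2 - 1/2) - 5*sqrt(2)*sqrt(x + 2) = f(x).

An antiderivative is F(x) = -sqrt(2)*(x + 2)**(5/2) - 5*sin(5*x**2/2 - 1/2).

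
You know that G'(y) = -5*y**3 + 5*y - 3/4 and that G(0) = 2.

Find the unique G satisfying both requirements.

Integrate term by term and add the pieces.
A general antiderivative is -5*y**4/4 + 5*y**2/2 - 3*y/4 + C.
The condition gives C = 2 - (0) = 2.
So G(y) = -5*y**4/4 + 5*y**2/2 - 3*y/4 + 2.
Check: d/dy[-5*y**4/4 + 5*y**2/2 - 3*y/4 + 2] = -5*y**3 + 5*y - 3/4 = G'(y).

G(y) = -5*y**4/4 + 5*y**2/2 - 3*y/4 + 2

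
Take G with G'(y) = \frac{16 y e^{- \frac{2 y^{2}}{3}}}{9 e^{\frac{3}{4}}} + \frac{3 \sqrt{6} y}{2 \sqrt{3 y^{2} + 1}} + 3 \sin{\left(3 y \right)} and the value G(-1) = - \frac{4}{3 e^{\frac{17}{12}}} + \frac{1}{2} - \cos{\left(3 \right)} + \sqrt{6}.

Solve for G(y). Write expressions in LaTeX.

G(y) = \frac{\sqrt{3} \left(9 \sqrt{2} \sqrt{3 y^{2} + 1} e^{\frac{3}{4}} e^{\frac{2 y^{2}}{3}} - 6 \sqrt{3} e^{\frac{3}{4}} e^{\frac{2 y^{2}}{3}} \cos{\left(3 y \right)} + 3 \sqrt{3} e^{\frac{3}{4}} e^{\frac{2 y^{2}}{3}} - 8 \sqrt{3}\right) e^{- \frac{2 y^{2}}{3}}}{18 e^{\frac{3}{4}}}

Integrate term by term and add the pieces.
A general antiderivative is \frac{3 \sqrt{2 y^{2} + \frac{2}{3}}}{2} - \frac{4 e^{- \frac{2 y^{2}}{3} - \frac{3}{4}}}{3} - \cos{\left(3 y \right)} + C.
The condition gives C = - \frac{4}{3 e^{\frac{17}{12}}} + \frac{1}{2} - \cos{\left(3 \right)} + \sqrt{6} - (- \frac{4}{3 e^{\frac{17}{12}}} - \cos{\left(3 \right)} + \sqrt{6}) = \frac{1}{2}.
So G(y) = \frac{\sqrt{3} \left(9 \sqrt{2} \sqrt{3 y^{2} + 1} e^{\frac{3}{4}} e^{\frac{2 y^{2}}{3}} - 6 \sqrt{3} e^{\frac{3}{4}} e^{\frac{2 y^{2}}{3}} \cos{\left(3 y \right)} + 3 \sqrt{3} e^{\frac{3}{4}} e^{\frac{2 y^{2}}{3}} - 8 \sqrt{3}\right) e^{- \frac{2 y^{2}}{3}}}{18 e^{\frac{3}{4}}}.
Check: d/dy[\frac{\sqrt{3} \left(9 \sqrt{2} \sqrt{3 y^{2} + 1} e^{\frac{3}{4}} e^{\frac{2 y^{2}}{3}} - 6 \sqrt{3} e^{\frac{3}{4}} e^{\frac{2 y^{2}}{3}} \cos{\left(3 y \right)} + 3 \sqrt{3} e^{\frac{3}{4}} e^{\frac{2 y^{2}}{3}} - 8 \sqrt{3}\right) e^{- \frac{2 y^{2}}{3}}}{18 e^{\frac{3}{4}}}] = \frac{\left(32 y \sqrt{3 y^{2} + 1} + 27 \sqrt{6} y e^{\frac{3}{4}} e^{\frac{2 y^{2}}{3}} + 54 \sqrt{3 y^{2} + 1} e^{\frac{3}{4}} e^{\frac{2 y^{2}}{3}} \sin{\left(3 y \right)}\right) e^{- \frac{2 y^{2}}{3}}}{18 \sqrt{3 y^{2} + 1} e^{\frac{3}{4}}}, which equals G'(y).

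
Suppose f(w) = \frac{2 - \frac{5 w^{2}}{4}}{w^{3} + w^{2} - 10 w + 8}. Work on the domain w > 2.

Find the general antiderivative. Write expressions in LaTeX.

Factor the denominator (4 \left(w - 2\right) \left(w - 1\right) \left(w + 4\right)) and decompose: f = - \frac{3}{5 \left(w + 4\right)} - \frac{3}{20 \left(w - 1\right)} - \frac{1}{2 \left(w - 2\right)}; each piece integrates to a log, atan, or power term.
Check: d/dw[- \frac{\log{\left(w - 2 \right)}}{2} - \frac{3 \log{\left(w - 1 \right)}}{20} - \frac{3 \log{\left(w + 4 \right)}}{5}] = \frac{8 - 5 w^{2}}{4 w^{3} + 4 w^{2} - 40 w + 32}, which equals f(w).

F(w) = - \frac{\log{\left(w - 2 \right)}}{2} - \frac{3 \log{\left(w - 1 \right)}}{20} - \frac{3 \log{\left(w + 4 \right)}}{5} + C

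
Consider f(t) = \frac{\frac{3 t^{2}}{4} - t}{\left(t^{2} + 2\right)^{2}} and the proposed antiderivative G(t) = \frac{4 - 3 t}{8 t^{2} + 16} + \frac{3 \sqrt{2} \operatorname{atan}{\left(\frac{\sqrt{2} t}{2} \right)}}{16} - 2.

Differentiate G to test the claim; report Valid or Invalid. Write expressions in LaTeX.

Valid - differentiating G returns exactly f.

d/dt[G] = \frac{3 t^{2} - 4 t}{4 t^{4} + 16 t^{2} + 16}
This equals f(t) exactly, so the claim holds.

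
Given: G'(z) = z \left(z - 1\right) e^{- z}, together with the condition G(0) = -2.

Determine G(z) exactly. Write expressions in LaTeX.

G'(z) has the shape u'v + uv' for u = - z^{2} - z - 1 and v = e^{- z} — it is the derivative of the product u*v.
A general antiderivative is \left(- z^{2} - z - 1\right) e^{- z} + C.
The condition gives C = -2 - (-1) = -1.
So G(z) = \left(- z^{2} - z - e^{z} - 1\right) e^{- z}.
Check: d/dz[\left(- z^{2} - z - e^{z} - 1\right) e^{- z}] = \left(z^{2} - z\right) e^{- z}, which equals G'(z).

G(z) = \left(- z^{2} - z - e^{z} - 1\right) e^{- z}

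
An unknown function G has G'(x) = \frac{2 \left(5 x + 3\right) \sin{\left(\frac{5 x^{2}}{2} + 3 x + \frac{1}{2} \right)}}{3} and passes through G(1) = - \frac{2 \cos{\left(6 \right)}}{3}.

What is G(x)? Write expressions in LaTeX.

G'(x) matches the chain-rule pattern g'(h)*h' with inner function h(x) = \frac{5 x^{2}}{2} + 3 x + \frac{1}{2}; substituting u = h(x) collapses the integral.
A general antiderivative is - \frac{2 \cos{\left(\frac{5 x^{2}}{2} + 3 x + \frac{1}{2} \right)}}{3} + C.
The condition gives C = - \frac{2 \cos{\left(6 \right)}}{3} - (- \frac{2 \cos{\left(6 \right)}}{3}) = 0.
So G(x) = - \frac{2 \cos{\left(\frac{5 x^{2}}{2} + 3 x + \frac{1}{2} \right)}}{3}.
Check: d/dx[- \frac{2 \cos{\left(\frac{5 x^{2}}{2} + 3 x + \frac{1}{2} \right)}}{3}] = \frac{10 x \sin{\left(\frac{5 x^{2}}{2} + 3 x + \frac{1}{2} \right)}}{3} + 2 \sin{\left(\frac{5 x^{2}}{2} + 3 x + \frac{1}{2} \right)}, which equals G'(x).

G(x) = - \frac{2 \cos{\left(\frac{5 x^{2}}{2} + 3 x + \frac{1}{2} \right)}}{3}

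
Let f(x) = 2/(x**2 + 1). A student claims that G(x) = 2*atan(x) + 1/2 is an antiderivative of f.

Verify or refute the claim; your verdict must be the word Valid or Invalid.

Valid: G'(x) = f(x).

d/dx[G] = 2/(x**2 + 1)
This equals f(x) exactly, so the claim holds.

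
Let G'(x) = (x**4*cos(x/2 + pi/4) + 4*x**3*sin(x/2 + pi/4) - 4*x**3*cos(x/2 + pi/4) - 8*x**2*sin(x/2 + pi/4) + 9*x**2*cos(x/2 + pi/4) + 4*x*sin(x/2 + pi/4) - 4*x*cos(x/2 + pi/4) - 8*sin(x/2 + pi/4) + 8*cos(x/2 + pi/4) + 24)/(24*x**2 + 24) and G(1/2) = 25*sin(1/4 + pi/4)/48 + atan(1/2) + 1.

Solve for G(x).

G(x) = x**2*sin(x/2 + pi/4)/12 - x*sin(x/2 + pi/4)/3 + 2*sin(x/2 + pi/4)/3 + atan(x) + 1

Recover the given G'(x) by differentiating a candidate G(x); any mismatch rules it out.
A general antiderivative is (x**2/4 - x + 2)*sin(x/2 + pi/4)/3 + atan(x) + C.
The condition gives C = 25*sin(1/4 + pi/4)/48 + atan(1/2) + 1 - (25*sin(1/4 + pi/4)/48 + atan(1/2)) = 1.
So G(x) = x**2*sin(x/2 + pi/4)/12 - x*sin(x/2 + pi/4)/3 + 2*sin(x/2 + pi/4)/3 + atan(x) + 1.
Check: d/dx[x**2*sin(x/2 + pi/4)/12 - x*sin(x/2 + pi/4)/3 + 2*sin(x/2 + pi/4)/3 + atan(x) + 1] = (x**4*cos(x/2 + pi/4) + 4*x**3*sin(x/2 + pi/4) - 4*x**3*cos(x/2 + pi/4) - 8*x**2*sin(x/2 + pi/4) + 9*x**2*cos(x/2 + pi/4) + 4*x*sin(x/2 + pi/4) - 4*x*cos(x/2 + pi/4) - 8*sin(x/2 + pi/4) + 8*cos(x/2 + pi/4) + 24)/(24*x**2 + 24) = G'(x).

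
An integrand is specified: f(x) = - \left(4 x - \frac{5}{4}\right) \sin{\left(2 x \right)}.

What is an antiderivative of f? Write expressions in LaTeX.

An antiderivative is F(x) = \frac{16 x \cos{\left(2 x \right)} - 8 \sin{\left(2 x \right)} - 5 \cos{\left(2 x \right)}}{8}.

A candidate is checked by its d/dx: the result must match f(x).
Check: d/dx[\frac{16 x \cos{\left(2 x \right)} - 8 \sin{\left(2 x \right)} - 5 \cos{\left(2 x \right)}}{8}] = - 4 x \sin{\left(2 x \right)} + \frac{5 \sin{\left(2 x \right)}}{4}, which equals f(x).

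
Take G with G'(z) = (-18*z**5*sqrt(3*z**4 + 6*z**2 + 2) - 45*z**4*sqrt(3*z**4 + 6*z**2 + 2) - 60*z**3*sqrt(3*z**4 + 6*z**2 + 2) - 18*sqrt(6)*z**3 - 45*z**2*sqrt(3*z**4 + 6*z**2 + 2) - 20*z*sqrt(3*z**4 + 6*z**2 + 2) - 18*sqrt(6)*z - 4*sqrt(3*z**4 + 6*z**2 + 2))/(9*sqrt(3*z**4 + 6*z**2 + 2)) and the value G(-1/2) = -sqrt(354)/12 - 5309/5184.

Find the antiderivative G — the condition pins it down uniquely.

G(z) = sqrt(3)*(-27*sqrt(3)*z**6 - 81*sqrt(3)*z**5 - 135*sqrt(3)*z**4 - 135*sqrt(3)*z**3 - 90*sqrt(3)*z**2 - 36*sqrt(3)*z - 81*sqrt(2)*sqrt(3*z**4 + 6*z**2 + 2) - 89*sqrt(3))/243

Check a candidate G(z) by differentiating: d/dz[G] must match the given G'(z).
A general antiderivative is -(z**2 + z + 2/3)**3/3 - sqrt(2*z**4 + 4*z**2 + 4/3) + C.
The condition gives C = -sqrt(354)/12 - 5309/5184 - (-sqrt(354)/12 - 125/5184) = -1.
So G(z) = sqrt(3)*(-27*sqrt(3)*z**6 - 81*sqrt(3)*z**5 - 135*sqrt(3)*z**4 - 135*sqrt(3)*z**3 - 90*sqrt(3)*z**2 - 36*sqrt(3)*z - 81*sqrt(2)*sqrt(3*z**4 + 6*z**2 + 2) - 89*sqrt(3))/243.
Check: d/dz[sqrt(3)*(-27*sqrt(3)*z**6 - 81*sqrt(3)*z**5 - 135*sqrt(3)*z**4 - 135*sqrt(3)*z**3 - 90*sqrt(3)*z**2 - 36*sqrt(3)*z - 81*sqrt(2)*sqrt(3*z**4 + 6*z**2 + 2) - 89*sqrt(3))/243] = (-18*z**5*sqrt(3*z**4 + 6*z**2 + 2) - 45*z**4*sqrt(3*z**4 + 6*z**2 + 2) - 60*z**3*sqrt(3*z**4 + 6*z**2 + 2) - 18*sqrt(6)*z**3 - 45*z**2*sqrt(3*z**4 + 6*z**2 + 2) - 20*z*sqrt(3*z**4 + 6*z**2 + 2) - 18*sqrt(6)*z - 4*sqrt(3*z**4 + 6*z**2 + 2))/(9*sqrt(3*z**4 + 6*z**2 + 2)) = G'(z).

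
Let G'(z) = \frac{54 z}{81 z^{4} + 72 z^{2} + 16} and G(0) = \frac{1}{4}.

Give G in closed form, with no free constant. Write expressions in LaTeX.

G(z) = 1 - \frac{1}{3 z^{2} + \frac{4}{3}}

G'(z) matches the chain-rule pattern g'(h)*h' with inner function h(z) = 3 z^{2} + \frac{4}{3}; substituting u = h(z) collapses the integral.
A general antiderivative is - \frac{1}{3 z^{2} + \frac{4}{3}} + C.
The condition gives C = \frac{1}{4} - (- \frac{3}{4}) = 1.
So G(z) = 1 - \frac{1}{3 z^{2} + \frac{4}{3}}.
Check: d/dz[1 - \frac{1}{3 z^{2} + \frac{4}{3}}] = \frac{54 z}{81 z^{4} + 72 z^{2} + 16} = G'(z).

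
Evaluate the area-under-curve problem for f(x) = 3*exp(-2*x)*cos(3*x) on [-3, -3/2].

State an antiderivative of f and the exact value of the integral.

Antiderivative: F(x) = (9*sin(3*x) - 6*cos(3*x))*exp(-2*x)/13; value = 6*exp(6)*cos(9)/13 - 6*exp(3)*cos(9/2)/13 - 9*exp(3)*sin(9/2)/13 + 9*exp(6)*sin(9)/13

For F(x) to be correct the identity F'(x) - f(x) = 0 must hold.
F(x) = (9*sin(3*x) - 6*cos(3*x))*exp(-2*x)/13 is an antiderivative of f.
Check: d/dx[(9*sin(3*x) - 6*cos(3*x))*exp(-2*x)/13] = 3*exp(-2*x)*cos(3*x) = f(x).
F(-3/2) = -6*exp(3)*cos(9/2)/13 - 9*exp(3)*sin(9/2)/13; F(-3) = -9*exp(6)*sin(9)/13 - 6*exp(6)*cos(9)/13.
Integral = F(-3/2) - F(-3) = 6*exp(6)*cos(9)/13 - 6*exp(3)*cos(9/2)/13 - 9*exp(3)*sin(9/2)/13 + 9*exp(6)*sin(9)/13.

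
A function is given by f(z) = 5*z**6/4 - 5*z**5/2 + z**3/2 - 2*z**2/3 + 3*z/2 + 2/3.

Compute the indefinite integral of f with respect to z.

Integrate term by term and add the pieces.
Check: d/dz[5*z**7/28 - 5*z**6/12 + z**4/8 - 2*z**3/9 + 3*z**2/4 + 2*z/3] = 5*z**6/4 - 5*z**5/2 + z**3/2 - 2*z**2/3 + 3*z/2 + 2/3 = f(z).

F(z) = 5*z**7/28 - 5*z**6/12 + z**4/8 - 2*z**3/9 + 3*z**2/4 + 2*z/3 + C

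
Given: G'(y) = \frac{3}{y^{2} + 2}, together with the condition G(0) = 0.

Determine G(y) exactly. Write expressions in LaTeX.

G(y) = \frac{3 \sqrt{2} \operatorname{atan}{\left(\frac{\sqrt{2} y}{2} \right)}}{2}

Check a candidate G(y) by differentiating: d/dy[G] must match the given G'(y).
A general antiderivative is \frac{3 \sqrt{2} \operatorname{atan}{\left(\frac{\sqrt{2} y}{2} \right)}}{2} + C.
The condition gives C = 0 - (0) = 0.
So G(y) = \frac{3 \sqrt{2} \operatorname{atan}{\left(\frac{\sqrt{2} y}{2} \right)}}{2}.
Check: d/dy[\frac{3 \sqrt{2} \operatorname{atan}{\left(\frac{\sqrt{2} y}{2} \right)}}{2}] = \frac{3}{y^{2} + 2} = G'(y).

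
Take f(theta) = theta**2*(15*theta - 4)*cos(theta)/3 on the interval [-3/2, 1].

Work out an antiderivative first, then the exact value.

Antiderivative: F(theta) = 5*theta**3*sin(theta) - 4*theta**2*sin(theta)/3 + 15*theta**2*cos(theta) - 30*theta*sin(theta) - 8*theta*cos(theta)/3 + 8*sin(theta)/3 - 30*cos(theta); value = -71*sin(1)/3 - 53*cos(1)/3 - 31*cos(3/2)/4 + 667*sin(3/2)/24

Any candidate F(theta) must reproduce f(theta) exactly when differentiated.
F(theta) = 5*theta**3*sin(theta) - 4*theta**2*sin(theta)/3 + 15*theta**2*cos(theta) - 30*theta*sin(theta) - 8*theta*cos(theta)/3 + 8*sin(theta)/3 - 30*cos(theta) is an antiderivative of f.
Check: d/dtheta[5*theta**3*sin(theta) - 4*theta**2*sin(theta)/3 + 15*theta**2*cos(theta) - 30*theta*sin(theta) - 8*theta*cos(theta)/3 + 8*sin(theta)/3 - 30*cos(theta)] = 5*theta**3*cos(theta) - 4*theta**2*cos(theta)/3, which equals f(theta).
F(1) = -71*sin(1)/3 - 53*cos(1)/3; F(-3/2) = -667*sin(3/2)/24 + 31*cos(3/2)/4.
Integral = F(1) - F(-3/2) = -71*sin(1)/3 - 53*cos(1)/3 - 31*cos(3/2)/4 + 667*sin(3/2)/24.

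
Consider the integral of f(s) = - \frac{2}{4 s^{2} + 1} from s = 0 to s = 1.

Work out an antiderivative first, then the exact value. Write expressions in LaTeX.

Differentiate the proposed F(s) back; it has to land on f(s) exactly.
F(s) = - \operatorname{atan}{\left(2 s \right)} is an antiderivative of f.
Check: d/ds[- \operatorname{atan}{\left(2 s \right)}] = - \frac{2}{4 s^{2} + 1} = f(s).
F(1) = - \operatorname{atan}{\left(2 \right)}; F(0) = 0.
Integral = F(1) - F(0) = - \operatorname{atan}{\left(2 \right)}.

Antiderivative: F(s) = - \operatorname{atan}{\left(2 s \right)}; value = - \operatorname{atan}{\left(2 \right)}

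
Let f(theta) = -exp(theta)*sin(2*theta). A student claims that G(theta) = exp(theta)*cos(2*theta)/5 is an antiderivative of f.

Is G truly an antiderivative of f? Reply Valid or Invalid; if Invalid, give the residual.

Invalid: d/dtheta[G] - f = 3*exp(theta)*sin(2*theta)/5 + exp(theta)*cos(2*theta)/5, which is not 0.

d/dtheta[G] = -2*exp(theta)*sin(2*theta)/5 + exp(theta)*cos(2*theta)/5
d/dtheta[G] - f(theta) = 3*exp(theta)*sin(2*theta)/5 + exp(theta)*cos(2*theta)/5 != 0.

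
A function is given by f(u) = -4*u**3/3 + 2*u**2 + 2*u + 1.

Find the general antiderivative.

F(u) = -u**4/3 + 2*u**3/3 + u**2 + u + C

The integrand splits into summands that can be handled one at a time.
Check: d/du[-u**4/3 + 2*u**3/3 + u**2 + u] = -4*u**3/3 + 2*u**2 + 2*u + 1 = f(u).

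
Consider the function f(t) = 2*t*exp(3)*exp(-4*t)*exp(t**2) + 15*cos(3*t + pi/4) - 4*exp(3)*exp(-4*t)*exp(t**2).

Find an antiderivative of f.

The integrand splits into summands that can be handled one at a time.
Check: d/dt[5*sin(3*t + pi/4) + exp(3)*exp(-4*t)*exp(t**2)] = (2*t*exp(3)*exp(t**2) + 15*exp(4*t)*cos(3*t + pi/4) - 4*exp(3)*exp(t**2))*exp(-4*t), which equals f(t).

An antiderivative is F(t) = 5*sin(3*t + pi/4) + exp(3)*exp(-4*t)*exp(t**2).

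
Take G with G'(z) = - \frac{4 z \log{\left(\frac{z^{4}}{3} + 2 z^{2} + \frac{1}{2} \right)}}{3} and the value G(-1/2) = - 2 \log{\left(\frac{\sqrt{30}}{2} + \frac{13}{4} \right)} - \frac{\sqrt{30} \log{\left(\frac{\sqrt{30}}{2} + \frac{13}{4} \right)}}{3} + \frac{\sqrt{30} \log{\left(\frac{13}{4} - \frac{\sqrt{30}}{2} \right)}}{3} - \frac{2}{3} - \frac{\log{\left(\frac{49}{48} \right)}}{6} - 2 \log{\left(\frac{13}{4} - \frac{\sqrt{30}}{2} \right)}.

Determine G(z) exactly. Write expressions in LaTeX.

Recover the given G'(z) by differentiating a candidate G(z); any mismatch rules it out.
A general antiderivative is - \frac{2 z^{2} \log{\left(\frac{z^{4}}{3} + 2 z^{2} + \frac{1}{2} \right)}}{3} + \frac{4 z^{2}}{3} + \left(-2 + \frac{\sqrt{30}}{3}\right) \log{\left(z^{2} - \frac{\sqrt{30}}{2} + 3 \right)} + \left(-2 - \frac{\sqrt{30}}{3}\right) \log{\left(z^{2} + \frac{\sqrt{30}}{2} + 3 \right)} + C.
The condition gives C = - 2 \log{\left(\frac{\sqrt{30}}{2} + \frac{13}{4} \right)} - \frac{\sqrt{30} \log{\left(\frac{\sqrt{30}}{2} + \frac{13}{4} \right)}}{3} + \frac{\sqrt{30} \log{\left(\frac{13}{4} - \frac{\sqrt{30}}{2} \right)}}{3} - \frac{2}{3} - \frac{\log{\left(\frac{49}{48} \right)}}{6} - 2 \log{\left(\frac{13}{4} - \frac{\sqrt{30}}{2} \right)} - (- 2 \log{\left(\frac{\sqrt{30}}{2} + \frac{13}{4} \right)} - \frac{\sqrt{30} \log{\left(\frac{\sqrt{30}}{2} + \frac{13}{4} \right)}}{3} + \frac{\sqrt{30} \log{\left(\frac{13}{4} - \frac{\sqrt{30}}{2} \right)}}{3} - \frac{\log{\left(\frac{49}{48} \right)}}{6} + \frac{1}{3} - 2 \log{\left(\frac{13}{4} - \frac{\sqrt{30}}{2} \right)}) = -1.
So G(z) = - \frac{2 z^{2} \log{\left(\frac{z^{4}}{3} + 2 z^{2} + \frac{1}{2} \right)}}{3} + \frac{4 z^{2}}{3} + \left(-2 + \frac{\sqrt{30}}{3}\right) \log{\left(z^{2} - \frac{\sqrt{30}}{2} + 3 \right)} + \left(-2 - \frac{\sqrt{30}}{3}\right) \log{\left(z^{2} + \frac{\sqrt{30}}{2} + 3 \right)} - 1.
Check: d/dz[- \frac{2 z^{2} \log{\left(\frac{z^{4}}{3} + 2 z^{2} + \frac{1}{2} \right)}}{3} + \frac{4 z^{2}}{3} + \left(-2 + \frac{\sqrt{30}}{3}\right) \log{\left(z^{2} - \frac{\sqrt{30}}{2} + 3 \right)} + \left(-2 - \frac{\sqrt{30}}{3}\right) \log{\left(z^{2} + \frac{\sqrt{30}}{2} + 3 \right)} - 1] = - \frac{4 z \log{\left(\frac{z^{4}}{3} + 2 z^{2} + \frac{1}{2} \right)}}{3} = G'(z).

G(z) = - \frac{2 z^{2} \log{\left(\frac{z^{4}}{3} + 2 z^{2} + \frac{1}{2} \right)}}{3} + \frac{4 z^{2}}{3} + \left(-2 + \frac{\sqrt{30}}{3}\right) \log{\left(z^{2} - \frac{\sqrt{30}}{2} + 3 \right)} + \left(-2 - \frac{\sqrt{30}}{3}\right) \log{\left(z^{2} + \frac{\sqrt{30}}{2} + 3 \right)} - 1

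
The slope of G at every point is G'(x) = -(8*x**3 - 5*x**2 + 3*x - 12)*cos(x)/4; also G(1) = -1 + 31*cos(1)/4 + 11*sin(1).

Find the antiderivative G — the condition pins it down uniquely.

Check a candidate G(x) by differentiating: d/dx[G] must match the given G'(x).
A general antiderivative is -2*x**3*sin(x) + 5*x**2*sin(x)/4 - 6*x**2*cos(x) + 45*x*sin(x)/4 + 5*x*cos(x)/2 + sin(x)/2 + 45*cos(x)/4 + C.
The condition gives C = -1 + 31*cos(1)/4 + 11*sin(1) - (31*cos(1)/4 + 11*sin(1)) = -1.
So G(x) = -(8*x**3*sin(x) - 5*x**2*sin(x) + 24*x**2*cos(x) - 45*x*sin(x) - 10*x*cos(x) - 2*sin(x) - 45*cos(x) + 4)/4.
Check: d/dx[-(8*x**3*sin(x) - 5*x**2*sin(x) + 24*x**2*cos(x) - 45*x*sin(x) - 10*x*cos(x) - 2*sin(x) - 45*cos(x) + 4)/4] = -2*x**3*cos(x) + 5*x**2*cos(x)/4 - 3*x*cos(x)/4 + 3*cos(x), which equals G'(x).

G(x) = -(8*x**3*sin(x) - 5*x**2*sin(x) + 24*x**2*cos(x) - 45*x*sin(x) - 10*x*cos(x) - 2*sin(x) - 45*cos(x) + 4)/4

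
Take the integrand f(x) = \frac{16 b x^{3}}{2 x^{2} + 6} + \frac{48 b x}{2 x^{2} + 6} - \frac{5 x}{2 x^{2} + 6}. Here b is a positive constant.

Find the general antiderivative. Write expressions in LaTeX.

Integrate term by term and add the pieces.
Check: d/dx[\frac{16 b x^{2} - 5 \log{\left(\frac{x^{2}}{2} + \frac{3}{2} \right)}}{4}] = \frac{16 b x^{3} + 48 b x - 5 x}{2 x^{2} + 6}, which equals f(x).

F(x) = \frac{16 b x^{2} - 5 \log{\left(\frac{x^{2}}{2} + \frac{3}{2} \right)}}{4} + C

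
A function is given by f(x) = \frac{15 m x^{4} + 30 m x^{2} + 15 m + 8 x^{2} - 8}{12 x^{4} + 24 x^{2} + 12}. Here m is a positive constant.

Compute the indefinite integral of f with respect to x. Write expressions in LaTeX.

A candidate is checked by its d/dx: the result must match f(x).
Check: d/dx[\frac{15 m x^{3} + 15 m x - 8 x}{12 x^{2} + 12}] = \frac{15 m x^{4} + 30 m x^{2} + 15 m + 8 x^{2} - 8}{12 x^{4} + 24 x^{2} + 12} = f(x).

F(x) = \frac{15 m x^{3} + 15 m x - 8 x}{12 x^{2} + 12} + C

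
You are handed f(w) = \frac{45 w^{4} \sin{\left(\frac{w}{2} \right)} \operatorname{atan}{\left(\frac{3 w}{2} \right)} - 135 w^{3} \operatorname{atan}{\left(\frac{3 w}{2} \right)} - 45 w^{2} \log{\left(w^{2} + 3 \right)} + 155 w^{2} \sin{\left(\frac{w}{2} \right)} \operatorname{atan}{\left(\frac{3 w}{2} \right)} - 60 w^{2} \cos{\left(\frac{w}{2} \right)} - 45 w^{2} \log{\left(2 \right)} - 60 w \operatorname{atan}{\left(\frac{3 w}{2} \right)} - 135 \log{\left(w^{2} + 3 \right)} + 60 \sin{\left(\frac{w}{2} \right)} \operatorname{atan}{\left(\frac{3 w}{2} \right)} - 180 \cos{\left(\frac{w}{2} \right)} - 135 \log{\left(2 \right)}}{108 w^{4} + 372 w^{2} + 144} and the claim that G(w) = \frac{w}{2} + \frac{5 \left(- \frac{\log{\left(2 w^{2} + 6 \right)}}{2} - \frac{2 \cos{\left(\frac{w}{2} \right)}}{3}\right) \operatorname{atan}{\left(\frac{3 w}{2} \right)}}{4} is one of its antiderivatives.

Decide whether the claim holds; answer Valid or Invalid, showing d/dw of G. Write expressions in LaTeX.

d/dw[G] = \frac{45 w^{4} \sin{\left(\frac{w}{2} \right)} \operatorname{atan}{\left(\frac{3 w}{2} \right)} + 54 w^{4} - 135 w^{3} \operatorname{atan}{\left(\frac{3 w}{2} \right)} - 45 w^{2} \log{\left(w^{2} + 3 \right)} + 155 w^{2} \sin{\left(\frac{w}{2} \right)} \operatorname{atan}{\left(\frac{3 w}{2} \right)} - 60 w^{2} \cos{\left(\frac{w}{2} \right)} - 45 w^{2} \log{\left(2 \right)} + 186 w^{2} - 60 w \operatorname{atan}{\left(\frac{3 w}{2} \right)} - 135 \log{\left(w^{2} + 3 \right)} + 60 \sin{\left(\frac{w}{2} \right)} \operatorname{atan}{\left(\frac{3 w}{2} \right)} - 180 \cos{\left(\frac{w}{2} \right)} - 135 \log{\left(2 \right)} + 72}{108 w^{4} + 372 w^{2} + 144}
d/dw[G] - f(w) = \frac{1}{2} != 0.

Invalid: d/dw[G] - f = \frac{1}{2}, which is not 0.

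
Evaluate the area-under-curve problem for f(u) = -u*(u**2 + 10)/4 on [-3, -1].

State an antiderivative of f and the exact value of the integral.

The substitution w = -u**2/4 - 5/2 works: f is exactly (dF/dw)*(dw/du) for that inner function.
F(u) = -(u**2 + 10)**2/16 is an antiderivative of f.
Check: d/du[-(u**2 + 10)**2/16] = -u**3/4 - 5*u/2, which equals f(u).
F(-1) = -121/16; F(-3) = -361/16.
Integral = F(-1) - F(-3) = 15.

Antiderivative: F(u) = -(u**2 + 10)**2/16; value = 15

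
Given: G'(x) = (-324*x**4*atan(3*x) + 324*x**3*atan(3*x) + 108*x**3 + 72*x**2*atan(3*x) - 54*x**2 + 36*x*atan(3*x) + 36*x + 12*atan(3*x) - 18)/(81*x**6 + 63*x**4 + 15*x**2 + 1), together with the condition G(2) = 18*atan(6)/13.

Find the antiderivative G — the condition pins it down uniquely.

Check a candidate G(x) by differentiating: d/dx[G] must match the given G'(x).
A general antiderivative is 3*(4*x/3 - 2/3)*atan(3*x)/(x**2 + 1/3) + C.
The condition gives C = 18*atan(6)/13 - (18*atan(6)/13) = 0.
So G(x) = 3*(4*x/3 - 2/3)*atan(3*x)/(x**2 + 1/3).
Check: d/dx[3*(4*x/3 - 2/3)*atan(3*x)/(x**2 + 1/3)] = (-324*x**4*atan(3*x) + 324*x**3*atan(3*x) + 108*x**3 + 72*x**2*atan(3*x) - 54*x**2 + 36*x*atan(3*x) + 36*x + 12*atan(3*x) - 18)/(81*x**6 + 63*x**4 + 15*x**2 + 1) = G'(x).

G(x) = 3*(4*x/3 - 2/3)*atan(3*x)/(x**2 + 1/3)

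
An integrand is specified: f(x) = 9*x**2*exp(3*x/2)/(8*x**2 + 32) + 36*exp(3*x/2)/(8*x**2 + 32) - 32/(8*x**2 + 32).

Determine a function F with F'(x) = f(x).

The integrand splits into summands that can be handled one at a time.
Check: d/dx[3*exp(3*x/2)/4 - 2*atan(x/2)] = (9*x**2*exp(3*x/2) + 36*exp(3*x/2) - 32)/(8*x**2 + 32), which equals f(x).

An antiderivative is F(x) = 3*exp(3*x/2)/4 - 2*atan(x/2).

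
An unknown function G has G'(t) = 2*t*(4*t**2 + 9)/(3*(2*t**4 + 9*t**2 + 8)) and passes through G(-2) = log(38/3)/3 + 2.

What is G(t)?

G(t) = (log(t**4/3 + 3*t**2/2 + 4/3) + 6)/3

G'(t) matches the chain-rule pattern g'(h)*h' with inner function h(t) = t**4/3 + 3*t**2/2 + 4/3; substituting u = h(t) collapses the integral.
A general antiderivative is log(t**4/3 + 3*t**2/2 + 4/3)/3 + C.
The condition gives C = log(38/3)/3 + 2 - (log(38/3)/3) = 2.
So G(t) = (log(t**4/3 + 3*t**2/2 + 4/3) + 6)/3.
Check: d/dt[(log(t**4/3 + 3*t**2/2 + 4/3) + 6)/3] = (8*t**3 + 18*t)/(6*t**4 + 27*t**2 + 24), which equals G'(t).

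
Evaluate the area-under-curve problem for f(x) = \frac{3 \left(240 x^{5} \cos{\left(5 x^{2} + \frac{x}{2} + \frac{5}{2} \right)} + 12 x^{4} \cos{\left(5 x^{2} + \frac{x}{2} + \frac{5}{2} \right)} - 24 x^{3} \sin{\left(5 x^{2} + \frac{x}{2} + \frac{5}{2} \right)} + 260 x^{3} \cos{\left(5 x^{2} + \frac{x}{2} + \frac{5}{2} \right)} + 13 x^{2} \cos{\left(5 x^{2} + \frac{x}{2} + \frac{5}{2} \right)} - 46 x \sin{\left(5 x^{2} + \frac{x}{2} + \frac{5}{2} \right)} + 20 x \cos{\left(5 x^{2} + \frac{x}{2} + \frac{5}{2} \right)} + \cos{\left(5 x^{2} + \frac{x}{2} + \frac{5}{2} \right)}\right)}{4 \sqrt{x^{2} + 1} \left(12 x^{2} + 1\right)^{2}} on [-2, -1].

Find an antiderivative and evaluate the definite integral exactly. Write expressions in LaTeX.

A candidate is checked by its d/dx: the result must match f(x).
F(x) = \frac{3 \sqrt{x^{2} + 1} \sin{\left(5 x^{2} + \frac{x}{2} + \frac{5}{2} \right)}}{2 \left(12 x^{2} + 1\right)} is an antiderivative of f.
Check: d/dx[\frac{3 \sqrt{x^{2} + 1} \sin{\left(5 x^{2} + \frac{x}{2} + \frac{5}{2} \right)}}{2 \left(12 x^{2} + 1\right)}] = \frac{720 x^{5} \cos{\left(5 x^{2} + \frac{x}{2} + \frac{5}{2} \right)} + 36 x^{4} \cos{\left(5 x^{2} + \frac{x}{2} + \frac{5}{2} \right)} - 72 x^{3} \sin{\left(5 x^{2} + \frac{x}{2} + \frac{5}{2} \right)} + 780 x^{3} \cos{\left(5 x^{2} + \frac{x}{2} + \frac{5}{2} \right)} + 39 x^{2} \cos{\left(5 x^{2} + \frac{x}{2} + \frac{5}{2} \right)} - 138 x \sin{\left(5 x^{2} + \frac{x}{2} + \frac{5}{2} \right)} + 60 x \cos{\left(5 x^{2} + \frac{x}{2} + \frac{5}{2} \right)} + 3 \cos{\left(5 x^{2} + \frac{x}{2} + \frac{5}{2} \right)}}{576 x^{4} \sqrt{x^{2} + 1} + 96 x^{2} \sqrt{x^{2} + 1} + 4 \sqrt{x^{2} + 1}}, which equals f(x).
F(-1) = \frac{3 \sqrt{2} \sin{\left(7 \right)}}{26}; F(-2) = \frac{3 \sqrt{5} \sin{\left(\frac{43}{2} \right)}}{98}.
Integral = F(-1) - F(-2) = - \frac{3 \sqrt{5} \sin{\left(\frac{43}{2} \right)}}{98} + \frac{3 \sqrt{2} \sin{\left(7 \right)}}{26}.

Antiderivative: F(x) = \frac{3 \sqrt{x^{2} + 1} \sin{\left(5 x^{2} + \frac{x}{2} + \frac{5}{2} \right)}}{2 \left(12 x^{2} + 1\right)}; value = - \frac{3 \sqrt{5} \sin{\left(\frac{43}{2} \right)}}{98} + \frac{3 \sqrt{2} \sin{\left(7 \right)}}{26}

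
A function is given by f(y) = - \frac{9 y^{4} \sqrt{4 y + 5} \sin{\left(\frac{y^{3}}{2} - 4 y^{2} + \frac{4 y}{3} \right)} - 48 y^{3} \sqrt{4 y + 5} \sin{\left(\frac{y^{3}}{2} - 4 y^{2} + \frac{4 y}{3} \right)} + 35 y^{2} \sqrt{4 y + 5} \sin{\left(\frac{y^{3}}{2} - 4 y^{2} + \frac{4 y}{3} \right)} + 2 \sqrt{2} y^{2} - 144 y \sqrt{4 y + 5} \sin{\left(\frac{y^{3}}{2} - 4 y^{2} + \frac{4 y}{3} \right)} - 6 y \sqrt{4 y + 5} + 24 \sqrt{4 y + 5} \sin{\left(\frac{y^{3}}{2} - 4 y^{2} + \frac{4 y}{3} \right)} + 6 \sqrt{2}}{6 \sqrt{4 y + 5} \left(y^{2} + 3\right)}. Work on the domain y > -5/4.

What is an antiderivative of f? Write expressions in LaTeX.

Since d/dy undoes antidifferentiation here, F'(y) = f(y) is required of F(y).
Check: d/dy[- \frac{\sqrt{2 y + \frac{5}{2}}}{3} + \frac{\log{\left(2 y^{2} + 6 \right)}}{2} + \cos{\left(\frac{y^{3}}{2} - 4 y^{2} + \frac{4 y}{3} \right)}] = \frac{- 9 y^{4} \sqrt{4 y + 5} \sin{\left(\frac{y^{3}}{2} - 4 y^{2} + \frac{4 y}{3} \right)} + 48 y^{3} \sqrt{4 y + 5} \sin{\left(\frac{y^{3}}{2} - 4 y^{2} + \frac{4 y}{3} \right)} - 35 y^{2} \sqrt{4 y + 5} \sin{\left(\frac{y^{3}}{2} - 4 y^{2} + \frac{4 y}{3} \right)} - 2 \sqrt{2} y^{2} + 144 y \sqrt{4 y + 5} \sin{\left(\frac{y^{3}}{2} - 4 y^{2} + \frac{4 y}{3} \right)} + 6 y \sqrt{4 y + 5} - 24 \sqrt{4 y + 5} \sin{\left(\frac{y^{3}}{2} - 4 y^{2} + \frac{4 y}{3} \right)} - 6 \sqrt{2}}{6 y^{2} \sqrt{4 y + 5} + 18 \sqrt{4 y + 5}}, which equals f(y).

An antiderivative is F(y) = - \frac{\sqrt{2 y + \frac{5}{2}}}{3} + \frac{\log{\left(2 y^{2} + 6 \right)}}{2} + \cos{\left(\frac{y^{3}}{2} - 4 y^{2} + \frac{4 y}{3} \right)}.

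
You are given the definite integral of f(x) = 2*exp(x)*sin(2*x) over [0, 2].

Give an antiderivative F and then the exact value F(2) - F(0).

Antiderivative: F(x) = 2*(sin(2*x) - 2*cos(2*x))*exp(x)/5; value = 2*exp(2)*sin(4)/5 + 4/5 - 4*exp(2)*cos(4)/5

A candidate is checked by its d/dx: the result must match f(x).
F(x) = 2*(sin(2*x) - 2*cos(2*x))*exp(x)/5 is an antiderivative of f.
Check: d/dx[2*(sin(2*x) - 2*cos(2*x))*exp(x)/5] = 2*exp(x)*sin(2*x) = f(x).
F(2) = 2*exp(2)*sin(4)/5 - 4*exp(2)*cos(4)/5; F(0) = -4/5.
Integral = F(2) - F(0) = 2*exp(2)*sin(4)/5 + 4/5 - 4*exp(2)*cos(4)/5.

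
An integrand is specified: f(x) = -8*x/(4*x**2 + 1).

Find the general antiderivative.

f matches the chain-rule pattern g'(h)*h' with inner function h(x) = 4*x**2 + 1; substituting u = h(x) collapses the integral.
Check: d/dx[-log(4*x**2 + 1)] = -8*x/(4*x**2 + 1) = f(x).

F(x) = -log(4*x**2 + 1) + C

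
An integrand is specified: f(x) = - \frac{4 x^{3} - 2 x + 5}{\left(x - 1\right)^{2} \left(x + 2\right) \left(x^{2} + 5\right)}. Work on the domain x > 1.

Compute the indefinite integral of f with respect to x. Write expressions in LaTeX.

Factor the denominator (\left(x - 1\right)^{2} \left(x + 2\right) \left(x^{2} + 5\right)) and decompose: f = \frac{2 x - 445}{162 \left(x^{2} + 5\right)} + \frac{23}{81 \left(x + 2\right)} - \frac{8}{27 \left(x - 1\right)} - \frac{7}{18 \left(x - 1\right)^{2}}; each piece integrates to a log, atan, or power term.
Check: d/dx[- \frac{8 \log{\left(x - 1 \right)}}{27} + \frac{23 \log{\left(x + 2 \right)}}{81} + \frac{\log{\left(x^{2} + 5 \right)}}{162} - \frac{89 \sqrt{5} \operatorname{atan}{\left(\frac{\sqrt{5} x}{5} \right)}}{162} + \frac{7}{18 x - 18}] = \frac{- 4 x^{3} + 2 x - 5}{x^{5} + 2 x^{3} + 2 x^{2} - 15 x + 10}, which equals f(x).

F(x) = - \frac{8 \log{\left(x - 1 \right)}}{27} + \frac{23 \log{\left(x + 2 \right)}}{81} + \frac{\log{\left(x^{2} + 5 \right)}}{162} - \frac{89 \sqrt{5} \operatorname{atan}{\left(\frac{\sqrt{5} x}{5} \right)}}{162} + \frac{7}{18 x - 18} + C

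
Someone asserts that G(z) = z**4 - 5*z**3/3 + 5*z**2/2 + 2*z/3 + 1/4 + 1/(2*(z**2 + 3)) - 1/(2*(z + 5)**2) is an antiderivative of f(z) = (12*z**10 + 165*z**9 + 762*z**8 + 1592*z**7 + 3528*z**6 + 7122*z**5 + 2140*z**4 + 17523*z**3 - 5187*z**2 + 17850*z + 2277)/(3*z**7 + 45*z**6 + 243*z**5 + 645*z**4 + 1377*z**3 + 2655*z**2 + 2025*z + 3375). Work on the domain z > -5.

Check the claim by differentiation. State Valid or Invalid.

Valid. The derivative of G reproduces f.

d/dz[G] = (12*z**10 + 165*z**9 + 762*z**8 + 1592*z**7 + 3528*z**6 + 7122*z**5 + 2140*z**4 + 17523*z**3 - 5187*z**2 + 17850*z + 2277)/(3*z**7 + 45*z**6 + 243*z**5 + 645*z**4 + 1377*z**3 + 2655*z**2 + 2025*z + 3375)
This equals f(z) exactly, so the claim holds.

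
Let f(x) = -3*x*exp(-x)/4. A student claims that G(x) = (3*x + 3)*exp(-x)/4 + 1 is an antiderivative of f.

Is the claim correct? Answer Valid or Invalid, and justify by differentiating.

d/dx[G] = -3*x*exp(-x)/4
This equals f(x) exactly, so the claim holds.

Valid - the claim checks out under differentiation.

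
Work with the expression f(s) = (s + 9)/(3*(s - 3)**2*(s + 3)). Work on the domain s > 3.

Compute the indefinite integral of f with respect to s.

Factor the denominator (3*(s - 3)**2*(s + 3)) and decompose: f = 1/(18*(s + 3)) - 1/(18*(s - 3)) + 2/(3*(s - 3)**2); each piece integrates to a log, atan, or power term.
Check: d/ds[(-s*log(s - 3) + s*log(s + 3) + 3*log(s - 3) - 3*log(s + 3) - 12)/(18*(s - 3))] = (s + 9)/(3*s**3 - 9*s**2 - 27*s + 81), which equals f(s).

F(s) = (-s*log(s - 3) + s*log(s + 3) + 3*log(s - 3) - 3*log(s + 3) - 12)/(18*(s - 3)) + C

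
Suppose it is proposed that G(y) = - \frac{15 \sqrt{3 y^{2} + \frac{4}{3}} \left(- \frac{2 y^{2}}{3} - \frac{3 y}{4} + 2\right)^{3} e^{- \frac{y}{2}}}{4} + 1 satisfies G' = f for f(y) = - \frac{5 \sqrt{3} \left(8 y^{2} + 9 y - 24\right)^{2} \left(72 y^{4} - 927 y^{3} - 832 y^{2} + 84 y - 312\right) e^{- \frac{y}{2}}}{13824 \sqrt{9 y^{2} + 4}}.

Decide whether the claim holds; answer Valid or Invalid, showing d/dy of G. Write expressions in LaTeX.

Valid: G'(y) = f(y).

d/dy[G] = \frac{\sqrt{3} \left(- 23040 y^{8} + 244800 y^{7} + 1042760 y^{6} - 676725 y^{5} - 3430800 y^{4} + 1224540 y^{3} + 2104920 y^{2} - 915840 y + 898560\right) e^{- \frac{y}{2}}}{13824 \sqrt{9 y^{2} + 4}}
This equals f(y) exactly, so the claim holds.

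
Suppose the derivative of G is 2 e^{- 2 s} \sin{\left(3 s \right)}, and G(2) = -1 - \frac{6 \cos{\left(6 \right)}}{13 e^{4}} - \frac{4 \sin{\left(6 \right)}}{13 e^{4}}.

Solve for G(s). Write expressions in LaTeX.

G(s) = \frac{\left(- 13 e^{2 s} - 4 \sin{\left(3 s \right)} - 6 \cos{\left(3 s \right)}\right) e^{- 2 s}}{13}

Recover the given G'(s) by differentiating a candidate G(s); any mismatch rules it out.
A general antiderivative is - \frac{4 e^{- 2 s} \sin{\left(3 s \right)}}{13} - \frac{6 e^{- 2 s} \cos{\left(3 s \right)}}{13} + C.
The condition gives C = -1 - \frac{6 \cos{\left(6 \right)}}{13 e^{4}} - \frac{4 \sin{\left(6 \right)}}{13 e^{4}} - (- \frac{6 \cos{\left(6 \right)}}{13 e^{4}} - \frac{4 \sin{\left(6 \right)}}{13 e^{4}}) = -1.
So G(s) = \frac{\left(- 13 e^{2 s} - 4 \sin{\left(3 s \right)} - 6 \cos{\left(3 s \right)}\right) e^{- 2 s}}{13}.
Check: d/ds[\frac{\left(- 13 e^{2 s} - 4 \sin{\left(3 s \right)} - 6 \cos{\left(3 s \right)}\right) e^{- 2 s}}{13}] = 2 e^{- 2 s} \sin{\left(3 s \right)} = G'(s).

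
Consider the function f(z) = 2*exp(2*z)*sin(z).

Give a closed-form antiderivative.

Recover f(z) by differentiating a candidate F(z); any mismatch rules it out.
Check: d/dz[-2*(-2*sin(z) + cos(z))*exp(2*z)/5] = 2*exp(2*z)*sin(z) = f(z).

An antiderivative is F(z) = -2*(-2*sin(z) + cos(z))*exp(2*z)/5.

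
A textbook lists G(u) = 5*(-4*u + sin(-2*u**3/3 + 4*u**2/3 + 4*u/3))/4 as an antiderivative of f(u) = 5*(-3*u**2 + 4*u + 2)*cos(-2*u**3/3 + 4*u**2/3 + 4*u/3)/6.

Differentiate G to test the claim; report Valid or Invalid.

Invalid: d/du[G] - f = -5, which is not 0.

d/du[G] = -5*u**2*cos(-2*u**3/3 + 4*u**2/3 + 4*u/3)/2 + 10*u*cos(-2*u**3/3 + 4*u**2/3 + 4*u/3)/3 + 5*cos(-2*u**3/3 + 4*u**2/3 + 4*u/3)/3 - 5
d/du[G] - f(u) = -5 != 0.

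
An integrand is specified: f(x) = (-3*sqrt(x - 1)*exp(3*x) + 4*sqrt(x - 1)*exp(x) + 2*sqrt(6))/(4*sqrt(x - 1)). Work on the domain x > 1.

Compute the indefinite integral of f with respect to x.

F(x) = 2*sqrt(3*x/2 - 3/2) - exp(3*x)/4 + exp(x) + C

An antiderivative F(x) passes only if d/dx[F] lands on f(x) exactly.
Check: d/dx[2*sqrt(3*x/2 - 3/2) - exp(3*x)/4 + exp(x)] = (-3*sqrt(x - 1)*exp(3*x) + 4*sqrt(x - 1)*exp(x) + 2*sqrt(6))/(4*sqrt(x - 1)) = f(x).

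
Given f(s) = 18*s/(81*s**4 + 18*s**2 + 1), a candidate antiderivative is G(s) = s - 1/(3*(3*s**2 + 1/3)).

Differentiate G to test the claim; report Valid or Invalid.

d/ds[G] = (81*s**4 + 18*s**2 + 18*s + 1)/(81*s**4 + 18*s**2 + 1)
d/ds[G] - f(s) = 1 != 0.

Invalid: d/ds[G] - f = 1, which is not 0.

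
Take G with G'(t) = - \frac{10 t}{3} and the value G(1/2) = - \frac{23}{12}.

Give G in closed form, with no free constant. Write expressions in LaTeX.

Since d/dt undoes antidifferentiation here, G(t) must give back the stated G'(t).
A general antiderivative is - \frac{5 t^{2}}{3} - \frac{5}{2} + C.
The condition gives C = - \frac{23}{12} - (- \frac{35}{12}) = 1.
So G(t) = - \frac{5 t^{2}}{3} - \frac{3}{2}.
Check: d/dt[- \frac{5 t^{2}}{3} - \frac{3}{2}] = - \frac{10 t}{3} = G'(t).

G(t) = - \frac{5 t^{2}}{3} - \frac{3}{2}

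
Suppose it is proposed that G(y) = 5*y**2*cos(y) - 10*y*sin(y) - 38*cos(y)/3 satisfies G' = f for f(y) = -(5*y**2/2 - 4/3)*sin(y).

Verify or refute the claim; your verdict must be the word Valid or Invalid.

d/dy[G] = -5*y**2*sin(y) + 8*sin(y)/3
d/dy[G] - f(y) = -5*y**2*sin(y)/2 + 4*sin(y)/3 != 0.

Invalid: d/dy[G] - f = -5*y**2*sin(y)/2 + 4*sin(y)/3, which is not 0.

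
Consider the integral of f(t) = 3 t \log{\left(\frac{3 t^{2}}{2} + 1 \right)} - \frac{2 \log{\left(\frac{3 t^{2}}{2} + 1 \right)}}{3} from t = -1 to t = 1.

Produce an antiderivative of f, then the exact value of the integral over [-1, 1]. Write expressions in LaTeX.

Integrate term by term and add the pieces.
F(t) = \frac{- 27 t^{2} + 3 t \left(9 t - 4\right) \log{\left(\frac{3 t^{2}}{2} + 1 \right)} + 24 t + 18 \log{\left(t^{2} + \frac{2}{3} \right)} - 8 \sqrt{6} \operatorname{atan}{\left(\frac{\sqrt{6} t}{2} \right)}}{18} is an antiderivative of f.
Check: d/dt[\frac{- 27 t^{2} + 3 t \left(9 t - 4\right) \log{\left(\frac{3 t^{2}}{2} + 1 \right)} + 24 t + 18 \log{\left(t^{2} + \frac{2}{3} \right)} - 8 \sqrt{6} \operatorname{atan}{\left(\frac{\sqrt{6} t}{2} \right)}}{18}] = 3 t \log{\left(\frac{3 t^{2}}{2} + 1 \right)} - \frac{2 \log{\left(\frac{3 t^{2}}{2} + 1 \right)}}{3} = f(t).
F(1) = - \frac{4 \sqrt{6} \operatorname{atan}{\left(\frac{\sqrt{6}}{2} \right)}}{9} - \frac{1}{6} + \log{\left(\frac{5}{3} \right)} + \frac{5 \log{\left(\frac{5}{2} \right)}}{6}; F(-1) = - \frac{17}{6} + \log{\left(\frac{5}{3} \right)} + \frac{4 \sqrt{6} \operatorname{atan}{\left(\frac{\sqrt{6}}{2} \right)}}{9} + \frac{13 \log{\left(\frac{5}{2} \right)}}{6}.
Integral = F(1) - F(-1) = - \frac{8 \sqrt{6} \operatorname{atan}{\left(\frac{\sqrt{6}}{2} \right)}}{9} - \frac{4 \log{\left(\frac{5}{2} \right)}}{3} + \frac{8}{3}.

Antiderivative: F(t) = \frac{- 27 t^{2} + 3 t \left(9 t - 4\right) \log{\left(\frac{3 t^{2}}{2} + 1 \right)} + 24 t + 18 \log{\left(t^{2} + \frac{2}{3} \right)} - 8 \sqrt{6} \operatorname{atan}{\left(\frac{\sqrt{6} t}{2} \right)}}{18}; value = - \frac{8 \sqrt{6} \operatorname{atan}{\left(\frac{\sqrt{6}}{2} \right)}}{9} - \frac{4 \log{\left(\frac{5}{2} \right)}}{3} + \frac{8}{3}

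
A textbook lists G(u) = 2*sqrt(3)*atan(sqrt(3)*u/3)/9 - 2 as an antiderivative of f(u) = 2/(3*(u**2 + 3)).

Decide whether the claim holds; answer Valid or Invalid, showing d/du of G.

Valid. The derivative of G reproduces f.

d/du[G] = 2/(3*u**2 + 9)
This equals f(u) exactly, so the claim holds.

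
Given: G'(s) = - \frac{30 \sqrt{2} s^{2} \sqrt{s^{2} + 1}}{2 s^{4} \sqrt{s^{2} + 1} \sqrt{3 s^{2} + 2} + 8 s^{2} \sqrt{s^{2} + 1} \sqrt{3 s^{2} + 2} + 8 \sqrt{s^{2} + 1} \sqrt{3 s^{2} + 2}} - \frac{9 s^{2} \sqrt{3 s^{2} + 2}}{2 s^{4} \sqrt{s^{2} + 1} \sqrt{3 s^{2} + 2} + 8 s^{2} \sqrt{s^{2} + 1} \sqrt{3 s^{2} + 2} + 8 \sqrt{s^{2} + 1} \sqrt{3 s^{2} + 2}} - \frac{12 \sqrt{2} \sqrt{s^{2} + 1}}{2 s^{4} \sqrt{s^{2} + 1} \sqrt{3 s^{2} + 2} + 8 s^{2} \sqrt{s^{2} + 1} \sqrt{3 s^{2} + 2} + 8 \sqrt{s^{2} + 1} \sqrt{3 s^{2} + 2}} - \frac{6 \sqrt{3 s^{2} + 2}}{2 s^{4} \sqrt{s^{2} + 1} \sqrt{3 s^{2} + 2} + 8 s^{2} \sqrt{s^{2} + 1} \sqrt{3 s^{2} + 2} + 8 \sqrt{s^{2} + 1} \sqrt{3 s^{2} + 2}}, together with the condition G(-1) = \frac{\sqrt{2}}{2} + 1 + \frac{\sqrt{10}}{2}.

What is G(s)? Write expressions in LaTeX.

The integrand splits into summands that can be handled one at a time.
A general antiderivative is \frac{3 s \left(- \frac{\sqrt{s^{2} + 1}}{2} - \sqrt{\frac{3 s^{2}}{2} + 1}\right)}{2 \left(\frac{s^{2}}{2} + 1\right)} + C.
The condition gives C = \frac{\sqrt{2}}{2} + 1 + \frac{\sqrt{10}}{2} - (\frac{\sqrt{2}}{2} + \frac{\sqrt{10}}{2}) = 1.
So G(s) = \frac{3 s \left(- \frac{\sqrt{s^{2} + 1}}{2} - \sqrt{\frac{3 s^{2}}{2} + 1}\right)}{2 \left(\frac{s^{2}}{2} + 1\right)} + 1.
Check: d/ds[\frac{3 s \left(- \frac{\sqrt{s^{2} + 1}}{2} - \sqrt{\frac{3 s^{2}}{2} + 1}\right)}{2 \left(\frac{s^{2}}{2} + 1\right)} + 1] = \frac{- 30 \sqrt{2} s^{2} \sqrt{s^{2} + 1} - 9 s^{2} \sqrt{3 s^{2} + 2} - 12 \sqrt{2} \sqrt{s^{2} + 1} - 6 \sqrt{3 s^{2} + 2}}{2 s^{4} \sqrt{s^{2} + 1} \sqrt{3 s^{2} + 2} + 8 s^{2} \sqrt{s^{2} + 1} \sqrt{3 s^{2} + 2} + 8 \sqrt{s^{2} + 1} \sqrt{3 s^{2} + 2}}, which equals G'(s).

G(s) = \frac{3 s \left(- \frac{\sqrt{s^{2} + 1}}{2} - \sqrt{\frac{3 s^{2}}{2} + 1}\right)}{2 \left(\frac{s^{2}}{2} + 1\right)} + 1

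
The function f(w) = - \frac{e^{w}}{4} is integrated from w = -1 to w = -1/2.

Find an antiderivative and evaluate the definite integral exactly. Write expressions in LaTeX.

Antiderivative: F(w) = - \frac{e^{w}}{4}; value = - \frac{1}{4 e^{\frac{1}{2}}} + \frac{1}{4 e}

Whatever form F(w) takes, F'(w) = f(w) is non-negotiable.
F(w) = - \frac{e^{w}}{4} is an antiderivative of f.
Check: d/dw[- \frac{e^{w}}{4}] = - \frac{e^{w}}{4} = f(w).
F(-1/2) = - \frac{1}{4 e^{\frac{1}{2}}}; F(-1) = - \frac{1}{4 e}.
Integral = F(-1/2) - F(-1) = - \frac{1}{4 e^{\frac{1}{2}}} + \frac{1}{4 e}.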